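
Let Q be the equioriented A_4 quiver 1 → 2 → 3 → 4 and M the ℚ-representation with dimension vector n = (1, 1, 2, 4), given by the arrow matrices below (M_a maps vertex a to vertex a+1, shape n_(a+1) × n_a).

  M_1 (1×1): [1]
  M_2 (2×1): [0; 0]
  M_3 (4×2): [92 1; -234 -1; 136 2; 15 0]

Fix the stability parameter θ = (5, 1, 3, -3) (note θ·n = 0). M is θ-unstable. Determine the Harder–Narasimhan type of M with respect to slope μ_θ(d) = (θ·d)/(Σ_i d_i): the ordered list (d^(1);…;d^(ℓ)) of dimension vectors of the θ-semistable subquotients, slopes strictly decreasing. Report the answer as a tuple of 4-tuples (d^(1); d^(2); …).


Via rank(M_{q-1}∘⋯∘M_p): M ≅ I[1,2], I[3,4]^2, I[4,4]^2.
μ_θ-semistable layers: μ^(1)=3; μ^(2)=0; μ^(3)=-3

((1, 1, 0, 0); (0, 0, 2, 2); (0, 0, 0, 2))


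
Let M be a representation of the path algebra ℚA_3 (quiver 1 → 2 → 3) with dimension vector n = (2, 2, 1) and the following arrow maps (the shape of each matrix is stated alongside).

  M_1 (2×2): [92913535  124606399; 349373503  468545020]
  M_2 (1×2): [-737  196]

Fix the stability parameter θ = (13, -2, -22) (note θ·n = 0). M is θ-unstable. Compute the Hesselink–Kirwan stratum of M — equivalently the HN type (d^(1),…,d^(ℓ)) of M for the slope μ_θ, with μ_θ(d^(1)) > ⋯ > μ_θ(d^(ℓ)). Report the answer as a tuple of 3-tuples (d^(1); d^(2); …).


Interval decomposition of M: I[1,2], I[1,3].
HN type (ℓ=2): μ^(1)=11/2; μ^(2)=-11/3

((1, 1, 0); (1, 1, 1))


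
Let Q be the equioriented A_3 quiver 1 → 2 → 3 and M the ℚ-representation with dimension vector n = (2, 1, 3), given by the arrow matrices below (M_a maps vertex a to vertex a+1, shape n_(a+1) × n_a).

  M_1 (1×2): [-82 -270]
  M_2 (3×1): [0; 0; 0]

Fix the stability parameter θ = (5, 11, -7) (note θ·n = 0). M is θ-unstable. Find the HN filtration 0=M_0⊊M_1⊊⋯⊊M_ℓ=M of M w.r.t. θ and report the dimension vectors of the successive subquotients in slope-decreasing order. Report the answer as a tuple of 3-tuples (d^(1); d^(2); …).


Barcode: M ≅ I[1,1], I[1,2], I[3,3]^3. HN layers by μ_θ (3 steps, strictly decreasing):
  μ^(1)=11; μ^(2)=5; μ^(3)=-7

((0, 1, 0); (2, 0, 0); (0, 0, 3))


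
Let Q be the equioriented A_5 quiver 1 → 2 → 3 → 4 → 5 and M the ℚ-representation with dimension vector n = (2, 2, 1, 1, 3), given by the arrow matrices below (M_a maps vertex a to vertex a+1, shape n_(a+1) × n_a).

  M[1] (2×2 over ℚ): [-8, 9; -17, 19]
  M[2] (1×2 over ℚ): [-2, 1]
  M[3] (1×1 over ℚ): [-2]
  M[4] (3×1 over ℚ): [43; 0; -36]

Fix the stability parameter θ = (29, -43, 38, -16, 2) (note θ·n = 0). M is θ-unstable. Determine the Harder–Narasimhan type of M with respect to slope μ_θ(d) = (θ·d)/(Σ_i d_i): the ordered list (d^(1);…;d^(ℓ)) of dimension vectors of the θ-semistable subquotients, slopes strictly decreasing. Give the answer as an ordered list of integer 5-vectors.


Interval decomposition of M: I[1,2], I[1,5], I[5,5]^2.
HN type (ℓ=3): μ^(1)=8; μ^(2)=2; μ^(3)=-7

((0, 0, 1, 1, 1); (0, 0, 0, 0, 2); (2, 2, 0, 0, 0))


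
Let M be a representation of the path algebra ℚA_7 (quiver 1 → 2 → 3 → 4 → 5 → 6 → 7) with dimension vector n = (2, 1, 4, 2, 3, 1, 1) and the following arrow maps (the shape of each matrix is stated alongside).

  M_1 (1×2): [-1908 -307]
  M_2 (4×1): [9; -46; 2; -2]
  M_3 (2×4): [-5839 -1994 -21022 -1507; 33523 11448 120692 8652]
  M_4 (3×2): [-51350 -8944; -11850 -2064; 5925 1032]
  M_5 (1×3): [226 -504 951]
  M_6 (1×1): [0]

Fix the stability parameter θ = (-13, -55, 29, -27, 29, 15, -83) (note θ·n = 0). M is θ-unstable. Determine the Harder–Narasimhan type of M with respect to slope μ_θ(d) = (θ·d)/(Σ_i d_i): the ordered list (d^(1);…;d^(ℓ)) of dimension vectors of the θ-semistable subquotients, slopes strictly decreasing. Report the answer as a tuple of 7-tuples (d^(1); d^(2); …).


Barcode: M ≅ I[1,1], I[1,6], I[3,3]^2, I[3,4], I[5,5]^2, I[7,7]. HN layers by μ_θ (6 steps, strictly decreasing):
  μ^(1)=29; μ^(2)=22; μ^(3)=1; μ^(4)=-13; μ^(5)=-34; μ^(6)=-83

((0, 0, 2, 0, 2, 0, 0); (0, 0, 0, 0, 1, 1, 0); (0, 0, 2, 2, 0, 0, 0); (1, 0, 0, 0, 0, 0, 0); (1, 1, 0, 0, 0, 0, 0); (0, 0, 0, 0, 0, 0, 1))


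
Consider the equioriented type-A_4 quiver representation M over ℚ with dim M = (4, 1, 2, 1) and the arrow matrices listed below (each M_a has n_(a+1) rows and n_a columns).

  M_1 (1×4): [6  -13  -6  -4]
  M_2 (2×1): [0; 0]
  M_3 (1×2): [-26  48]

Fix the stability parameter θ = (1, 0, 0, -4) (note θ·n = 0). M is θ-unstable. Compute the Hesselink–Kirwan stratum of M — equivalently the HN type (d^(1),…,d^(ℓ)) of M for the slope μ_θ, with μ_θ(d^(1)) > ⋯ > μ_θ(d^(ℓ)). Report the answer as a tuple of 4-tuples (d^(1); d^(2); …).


Barcode: M ≅ I[1,1]^3, I[1,2], I[3,3], I[3,4]. HN layers by μ_θ (4 steps, strictly decreasing):
  μ^(1)=1; μ^(2)=1/2; μ^(3)=0; μ^(4)=-2

((3, 0, 0, 0); (1, 1, 0, 0); (0, 0, 1, 0); (0, 0, 1, 1))


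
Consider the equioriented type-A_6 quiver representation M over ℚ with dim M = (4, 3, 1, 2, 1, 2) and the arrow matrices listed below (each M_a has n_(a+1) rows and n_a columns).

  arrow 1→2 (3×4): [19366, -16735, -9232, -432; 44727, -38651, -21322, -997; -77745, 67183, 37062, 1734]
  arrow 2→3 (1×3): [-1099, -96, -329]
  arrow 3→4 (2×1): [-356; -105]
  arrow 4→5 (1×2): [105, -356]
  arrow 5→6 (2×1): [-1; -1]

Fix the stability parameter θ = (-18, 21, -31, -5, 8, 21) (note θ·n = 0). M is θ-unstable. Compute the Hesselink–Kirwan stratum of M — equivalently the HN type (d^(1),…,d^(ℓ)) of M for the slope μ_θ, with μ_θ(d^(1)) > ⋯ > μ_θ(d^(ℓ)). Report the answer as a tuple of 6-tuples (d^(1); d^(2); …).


Interval decomposition of M: I[1,1], I[1,2]^2, I[1,4], I[4,6], I[6,6].
HN type (ℓ=4): μ^(1)=21; μ^(2)=8; μ^(3)=-5; μ^(4)=-18

((0, 2, 0, 0, 0, 2); (0, 0, 0, 0, 1, 0); (0, 1, 1, 2, 0, 0); (4, 0, 0, 0, 0, 0))


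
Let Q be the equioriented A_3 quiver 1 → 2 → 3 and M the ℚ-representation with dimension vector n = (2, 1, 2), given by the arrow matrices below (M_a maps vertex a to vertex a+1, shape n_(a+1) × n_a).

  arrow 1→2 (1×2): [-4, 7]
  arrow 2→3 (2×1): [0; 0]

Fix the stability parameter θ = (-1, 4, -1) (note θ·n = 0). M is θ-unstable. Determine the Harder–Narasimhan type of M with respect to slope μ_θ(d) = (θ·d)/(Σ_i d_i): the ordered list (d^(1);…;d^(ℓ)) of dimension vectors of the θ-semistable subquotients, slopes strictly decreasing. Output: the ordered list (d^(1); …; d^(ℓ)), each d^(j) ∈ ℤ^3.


Via rank(M_{q-1}∘⋯∘M_p): M ≅ I[1,1], I[1,2], I[3,3]^2.
μ_θ-semistable layers: μ^(1)=4; μ^(2)=-1

((0, 1, 0); (2, 0, 2))


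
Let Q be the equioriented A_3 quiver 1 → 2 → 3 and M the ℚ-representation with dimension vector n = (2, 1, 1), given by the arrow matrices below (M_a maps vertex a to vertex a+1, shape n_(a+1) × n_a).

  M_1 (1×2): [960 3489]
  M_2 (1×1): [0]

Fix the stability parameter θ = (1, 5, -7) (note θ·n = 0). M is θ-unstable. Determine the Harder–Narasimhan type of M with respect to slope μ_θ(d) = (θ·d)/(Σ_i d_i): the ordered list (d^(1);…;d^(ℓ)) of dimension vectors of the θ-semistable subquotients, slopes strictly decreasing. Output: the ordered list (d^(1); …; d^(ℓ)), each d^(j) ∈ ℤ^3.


Barcode: M ≅ I[1,1], I[1,2], I[3,3]. HN layers by μ_θ (3 steps, strictly decreasing):
  μ^(1)=5; μ^(2)=1; μ^(3)=-7

((0, 1, 0); (2, 0, 0); (0, 0, 1))


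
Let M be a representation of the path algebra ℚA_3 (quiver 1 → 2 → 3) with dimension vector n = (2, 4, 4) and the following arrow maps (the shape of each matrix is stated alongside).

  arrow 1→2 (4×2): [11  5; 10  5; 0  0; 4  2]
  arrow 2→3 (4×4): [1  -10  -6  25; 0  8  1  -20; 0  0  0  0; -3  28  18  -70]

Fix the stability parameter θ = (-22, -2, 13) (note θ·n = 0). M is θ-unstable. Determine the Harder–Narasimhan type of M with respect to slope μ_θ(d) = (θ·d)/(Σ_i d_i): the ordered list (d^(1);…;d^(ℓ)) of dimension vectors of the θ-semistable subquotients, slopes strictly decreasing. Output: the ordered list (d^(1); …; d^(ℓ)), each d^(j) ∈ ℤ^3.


Barcode: M ≅ I[1,2], I[1,3], I[2,3]^2, I[3,3]. HN layers by μ_θ (3 steps, strictly decreasing):
  μ^(1)=13; μ^(2)=-2; μ^(3)=-22

((0, 0, 4); (0, 4, 0); (2, 0, 0))


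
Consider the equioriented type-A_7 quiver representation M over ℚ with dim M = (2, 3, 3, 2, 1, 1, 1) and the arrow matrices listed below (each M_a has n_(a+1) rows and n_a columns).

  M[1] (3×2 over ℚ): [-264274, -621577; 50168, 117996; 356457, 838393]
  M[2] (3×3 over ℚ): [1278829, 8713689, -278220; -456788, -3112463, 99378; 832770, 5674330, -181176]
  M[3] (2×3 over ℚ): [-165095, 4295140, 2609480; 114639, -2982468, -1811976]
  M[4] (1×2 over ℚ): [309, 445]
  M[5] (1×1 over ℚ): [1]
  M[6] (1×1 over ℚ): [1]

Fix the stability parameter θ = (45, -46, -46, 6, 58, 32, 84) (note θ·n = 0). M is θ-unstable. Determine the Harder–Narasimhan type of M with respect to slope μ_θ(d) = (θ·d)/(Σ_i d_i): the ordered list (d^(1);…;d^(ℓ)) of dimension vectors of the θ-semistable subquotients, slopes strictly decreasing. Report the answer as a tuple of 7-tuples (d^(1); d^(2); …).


Interval decomposition of M: I[1,3], I[1,4], I[2,2], I[3,3], I[4,7].
HN type (ℓ=5): μ^(1)=84; μ^(2)=45; μ^(3)=6; μ^(4)=-47/3; μ^(5)=-46

((0, 0, 0, 0, 0, 0, 1); (0, 0, 0, 0, 1, 1, 0); (0, 0, 0, 2, 0, 0, 0); (2, 2, 2, 0, 0, 0, 0); (0, 1, 1, 0, 0, 0, 0))


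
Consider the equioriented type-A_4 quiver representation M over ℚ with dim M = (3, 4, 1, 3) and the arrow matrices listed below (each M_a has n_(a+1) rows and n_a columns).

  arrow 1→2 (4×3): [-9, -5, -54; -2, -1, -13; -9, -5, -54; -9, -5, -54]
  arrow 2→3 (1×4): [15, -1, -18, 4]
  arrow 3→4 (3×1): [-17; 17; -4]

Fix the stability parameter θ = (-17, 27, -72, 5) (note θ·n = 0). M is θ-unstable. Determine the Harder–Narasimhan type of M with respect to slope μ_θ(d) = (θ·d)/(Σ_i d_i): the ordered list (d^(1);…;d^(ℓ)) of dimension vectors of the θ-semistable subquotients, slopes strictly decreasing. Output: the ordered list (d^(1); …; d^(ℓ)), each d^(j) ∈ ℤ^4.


Interval decomposition of M: I[1,1], I[1,2], I[1,4], I[2,2]^2, I[4,4]^2.
HN type (ℓ=4): μ^(1)=27; μ^(2)=5; μ^(3)=-17; μ^(4)=-62/3

((0, 3, 0, 0); (0, 0, 0, 3); (2, 0, 0, 0); (1, 1, 1, 0))


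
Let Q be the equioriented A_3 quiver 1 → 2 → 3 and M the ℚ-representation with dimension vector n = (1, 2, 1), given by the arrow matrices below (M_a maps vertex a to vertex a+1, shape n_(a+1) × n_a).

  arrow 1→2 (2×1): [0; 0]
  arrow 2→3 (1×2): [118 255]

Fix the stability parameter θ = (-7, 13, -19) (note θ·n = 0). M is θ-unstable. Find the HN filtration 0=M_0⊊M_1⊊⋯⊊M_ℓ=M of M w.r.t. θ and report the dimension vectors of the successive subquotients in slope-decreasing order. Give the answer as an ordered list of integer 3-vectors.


Via rank(M_{q-1}∘⋯∘M_p): M ≅ I[1,1], I[2,2], I[2,3].
μ_θ-semistable layers: μ^(1)=13; μ^(2)=-3; μ^(3)=-7

((0, 1, 0); (0, 1, 1); (1, 0, 0))


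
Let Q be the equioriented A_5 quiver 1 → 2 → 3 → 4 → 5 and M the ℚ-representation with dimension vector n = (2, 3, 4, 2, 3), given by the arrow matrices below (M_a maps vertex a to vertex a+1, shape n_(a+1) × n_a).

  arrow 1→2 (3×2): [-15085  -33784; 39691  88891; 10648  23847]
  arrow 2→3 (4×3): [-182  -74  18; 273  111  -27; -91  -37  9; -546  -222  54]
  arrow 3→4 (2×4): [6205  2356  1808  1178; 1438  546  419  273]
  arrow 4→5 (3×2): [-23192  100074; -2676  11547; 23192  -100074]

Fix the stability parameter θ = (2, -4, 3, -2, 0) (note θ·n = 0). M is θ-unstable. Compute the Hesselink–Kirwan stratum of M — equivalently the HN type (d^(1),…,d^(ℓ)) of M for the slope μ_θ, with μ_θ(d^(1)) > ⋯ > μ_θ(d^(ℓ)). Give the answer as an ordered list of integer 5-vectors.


Barcode: M ≅ I[1,2]^2, I[2,5], I[3,3]^2, I[3,4], I[5,5]^2. HN layers by μ_θ (6 steps, strictly decreasing):
  μ^(1)=3; μ^(2)=1/2; μ^(3)=1/3; μ^(4)=0; μ^(5)=-1; μ^(6)=-4

((0, 0, 2, 0, 0); (0, 0, 1, 1, 0); (0, 0, 1, 1, 1); (0, 0, 0, 0, 2); (2, 2, 0, 0, 0); (0, 1, 0, 0, 0))


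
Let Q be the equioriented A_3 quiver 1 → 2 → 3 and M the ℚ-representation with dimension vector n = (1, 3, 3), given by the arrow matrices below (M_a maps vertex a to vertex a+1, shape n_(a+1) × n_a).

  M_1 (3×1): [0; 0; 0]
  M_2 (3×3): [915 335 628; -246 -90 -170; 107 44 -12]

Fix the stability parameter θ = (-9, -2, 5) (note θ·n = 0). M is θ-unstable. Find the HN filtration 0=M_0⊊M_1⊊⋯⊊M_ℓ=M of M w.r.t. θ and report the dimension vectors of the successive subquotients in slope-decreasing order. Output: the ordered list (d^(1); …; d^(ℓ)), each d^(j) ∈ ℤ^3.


Via rank(M_{q-1}∘⋯∘M_p): M ≅ I[1,1], I[2,3]^3.
μ_θ-semistable layers: μ^(1)=5; μ^(2)=-2; μ^(3)=-9

((0, 0, 3); (0, 3, 0); (1, 0, 0))


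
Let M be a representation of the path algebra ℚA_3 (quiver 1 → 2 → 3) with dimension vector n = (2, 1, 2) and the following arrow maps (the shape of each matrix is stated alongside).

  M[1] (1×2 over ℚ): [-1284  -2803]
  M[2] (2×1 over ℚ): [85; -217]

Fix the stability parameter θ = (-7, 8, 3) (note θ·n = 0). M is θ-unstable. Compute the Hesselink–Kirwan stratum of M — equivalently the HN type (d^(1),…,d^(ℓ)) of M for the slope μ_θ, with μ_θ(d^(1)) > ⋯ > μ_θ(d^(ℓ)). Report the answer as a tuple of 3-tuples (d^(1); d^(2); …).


Via rank(M_{q-1}∘⋯∘M_p): M ≅ I[1,1], I[1,3], I[3,3].
μ_θ-semistable layers: μ^(1)=11/2; μ^(2)=3; μ^(3)=-7

((0, 1, 1); (0, 0, 1); (2, 0, 0))


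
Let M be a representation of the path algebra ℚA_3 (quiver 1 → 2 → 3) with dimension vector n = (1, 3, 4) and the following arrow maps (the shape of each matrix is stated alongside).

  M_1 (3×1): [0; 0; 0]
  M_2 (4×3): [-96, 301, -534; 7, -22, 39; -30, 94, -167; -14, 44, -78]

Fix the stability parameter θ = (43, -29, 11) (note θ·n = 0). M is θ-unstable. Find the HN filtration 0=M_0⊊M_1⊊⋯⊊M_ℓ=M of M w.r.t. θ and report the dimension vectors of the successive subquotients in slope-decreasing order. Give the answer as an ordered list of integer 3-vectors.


Barcode: M ≅ I[1,1], I[2,3]^3, I[3,3]. HN layers by μ_θ (3 steps, strictly decreasing):
  μ^(1)=43; μ^(2)=11; μ^(3)=-29

((1, 0, 0); (0, 0, 4); (0, 3, 0))


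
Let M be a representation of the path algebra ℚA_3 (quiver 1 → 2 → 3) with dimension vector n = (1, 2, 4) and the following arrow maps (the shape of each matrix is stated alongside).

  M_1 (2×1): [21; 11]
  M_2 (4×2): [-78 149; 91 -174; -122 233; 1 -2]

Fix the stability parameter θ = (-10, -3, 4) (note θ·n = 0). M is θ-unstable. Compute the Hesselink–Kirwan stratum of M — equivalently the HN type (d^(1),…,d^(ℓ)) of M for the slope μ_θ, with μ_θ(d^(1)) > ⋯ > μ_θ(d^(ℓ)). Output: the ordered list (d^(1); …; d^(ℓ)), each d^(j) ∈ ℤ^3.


Interval decomposition of M: I[1,3], I[2,3], I[3,3]^2.
HN type (ℓ=3): μ^(1)=4; μ^(2)=-3; μ^(3)=-10

((0, 0, 4); (0, 2, 0); (1, 0, 0))


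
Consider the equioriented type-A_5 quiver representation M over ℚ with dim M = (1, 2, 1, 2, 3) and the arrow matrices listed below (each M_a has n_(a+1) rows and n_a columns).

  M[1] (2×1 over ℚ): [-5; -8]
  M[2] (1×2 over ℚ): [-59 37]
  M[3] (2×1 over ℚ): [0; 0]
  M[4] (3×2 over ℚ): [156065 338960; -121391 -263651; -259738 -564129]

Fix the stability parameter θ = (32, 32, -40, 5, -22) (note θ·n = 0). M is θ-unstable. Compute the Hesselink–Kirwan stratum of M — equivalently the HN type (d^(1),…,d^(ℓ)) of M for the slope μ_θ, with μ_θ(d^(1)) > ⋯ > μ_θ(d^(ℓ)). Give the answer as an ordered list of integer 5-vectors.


Barcode: M ≅ I[1,3], I[2,2], I[4,5]^2, I[5,5]. HN layers by μ_θ (4 steps, strictly decreasing):
  μ^(1)=32; μ^(2)=8; μ^(3)=-17/2; μ^(4)=-22

((0, 1, 0, 0, 0); (1, 1, 1, 0, 0); (0, 0, 0, 2, 2); (0, 0, 0, 0, 1))


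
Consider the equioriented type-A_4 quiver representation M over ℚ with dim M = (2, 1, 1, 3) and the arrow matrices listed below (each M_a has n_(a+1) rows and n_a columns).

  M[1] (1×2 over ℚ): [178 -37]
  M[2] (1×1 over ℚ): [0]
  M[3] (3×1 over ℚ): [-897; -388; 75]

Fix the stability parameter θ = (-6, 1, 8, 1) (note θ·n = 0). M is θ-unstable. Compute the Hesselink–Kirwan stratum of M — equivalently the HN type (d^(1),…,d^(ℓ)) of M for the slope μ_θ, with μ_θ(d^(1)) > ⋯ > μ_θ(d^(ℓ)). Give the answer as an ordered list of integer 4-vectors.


Interval decomposition of M: I[1,1], I[1,2], I[3,4], I[4,4]^2.
HN type (ℓ=3): μ^(1)=9/2; μ^(2)=1; μ^(3)=-6

((0, 0, 1, 1); (0, 1, 0, 2); (2, 0, 0, 0))


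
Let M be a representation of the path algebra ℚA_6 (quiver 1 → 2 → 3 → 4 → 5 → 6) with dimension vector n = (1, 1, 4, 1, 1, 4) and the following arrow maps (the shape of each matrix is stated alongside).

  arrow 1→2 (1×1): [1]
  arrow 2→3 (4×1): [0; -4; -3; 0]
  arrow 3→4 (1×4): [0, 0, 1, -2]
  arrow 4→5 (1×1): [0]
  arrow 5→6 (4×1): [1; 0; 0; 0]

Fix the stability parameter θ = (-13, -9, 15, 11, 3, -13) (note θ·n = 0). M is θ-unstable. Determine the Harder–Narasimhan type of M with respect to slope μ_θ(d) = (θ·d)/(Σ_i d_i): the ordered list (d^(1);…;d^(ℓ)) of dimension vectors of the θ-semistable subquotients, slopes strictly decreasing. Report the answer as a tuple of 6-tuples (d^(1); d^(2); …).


Via rank(M_{q-1}∘⋯∘M_p): M ≅ I[1,4], I[3,3]^3, I[5,6], I[6,6]^3.
μ_θ-semistable layers: μ^(1)=15; μ^(2)=13; μ^(3)=-5; μ^(4)=-9; μ^(5)=-13

((0, 0, 3, 0, 0, 0); (0, 0, 1, 1, 0, 0); (0, 0, 0, 0, 1, 1); (0, 1, 0, 0, 0, 0); (1, 0, 0, 0, 0, 3))


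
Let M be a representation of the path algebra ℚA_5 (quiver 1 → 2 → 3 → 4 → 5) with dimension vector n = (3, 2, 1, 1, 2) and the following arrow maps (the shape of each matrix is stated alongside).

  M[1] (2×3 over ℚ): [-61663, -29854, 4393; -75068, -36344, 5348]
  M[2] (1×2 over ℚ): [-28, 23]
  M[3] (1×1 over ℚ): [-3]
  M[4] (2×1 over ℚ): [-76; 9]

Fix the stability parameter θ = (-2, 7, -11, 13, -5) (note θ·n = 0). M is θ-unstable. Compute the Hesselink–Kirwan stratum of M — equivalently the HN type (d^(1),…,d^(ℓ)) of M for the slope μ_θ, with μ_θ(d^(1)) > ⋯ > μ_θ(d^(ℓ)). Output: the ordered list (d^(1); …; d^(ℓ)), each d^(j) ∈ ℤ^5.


Via rank(M_{q-1}∘⋯∘M_p): M ≅ I[1,1]^2, I[1,2], I[2,5], I[5,5].
μ_θ-semistable layers: μ^(1)=7; μ^(2)=4; μ^(3)=-2; μ^(4)=-5

((0, 1, 0, 0, 0); (0, 0, 0, 1, 1); (3, 1, 1, 0, 0); (0, 0, 0, 0, 1))


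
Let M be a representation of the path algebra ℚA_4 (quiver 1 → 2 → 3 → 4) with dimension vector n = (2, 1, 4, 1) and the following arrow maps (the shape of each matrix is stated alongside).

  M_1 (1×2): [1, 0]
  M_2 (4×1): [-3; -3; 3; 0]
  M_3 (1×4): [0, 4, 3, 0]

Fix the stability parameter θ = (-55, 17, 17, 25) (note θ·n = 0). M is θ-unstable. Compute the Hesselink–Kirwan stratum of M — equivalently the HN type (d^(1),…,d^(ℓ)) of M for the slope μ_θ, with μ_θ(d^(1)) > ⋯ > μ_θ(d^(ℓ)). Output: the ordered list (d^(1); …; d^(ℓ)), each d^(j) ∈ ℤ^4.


Barcode: M ≅ I[1,1], I[1,4], I[3,3]^3. HN layers by μ_θ (3 steps, strictly decreasing):
  μ^(1)=25; μ^(2)=17; μ^(3)=-55

((0, 0, 0, 1); (0, 1, 4, 0); (2, 0, 0, 0))


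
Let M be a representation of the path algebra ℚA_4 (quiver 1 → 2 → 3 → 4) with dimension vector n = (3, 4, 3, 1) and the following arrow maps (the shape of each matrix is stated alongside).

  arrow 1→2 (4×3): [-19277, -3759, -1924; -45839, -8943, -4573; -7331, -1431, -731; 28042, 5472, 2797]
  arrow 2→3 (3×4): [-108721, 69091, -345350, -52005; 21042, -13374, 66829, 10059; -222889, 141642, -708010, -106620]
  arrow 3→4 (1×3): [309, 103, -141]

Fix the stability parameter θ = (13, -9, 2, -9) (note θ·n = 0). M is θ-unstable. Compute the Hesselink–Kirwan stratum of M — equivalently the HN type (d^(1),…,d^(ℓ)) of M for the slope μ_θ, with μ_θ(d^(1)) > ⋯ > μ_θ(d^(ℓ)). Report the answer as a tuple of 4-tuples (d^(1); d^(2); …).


Via rank(M_{q-1}∘⋯∘M_p): M ≅ I[1,1], I[1,3], I[1,4], I[2,2], I[2,3].
μ_θ-semistable layers: μ^(1)=13; μ^(2)=2; μ^(3)=-3/4; μ^(4)=-9

((1, 0, 0, 0); (1, 1, 2, 0); (1, 1, 1, 1); (0, 2, 0, 0))


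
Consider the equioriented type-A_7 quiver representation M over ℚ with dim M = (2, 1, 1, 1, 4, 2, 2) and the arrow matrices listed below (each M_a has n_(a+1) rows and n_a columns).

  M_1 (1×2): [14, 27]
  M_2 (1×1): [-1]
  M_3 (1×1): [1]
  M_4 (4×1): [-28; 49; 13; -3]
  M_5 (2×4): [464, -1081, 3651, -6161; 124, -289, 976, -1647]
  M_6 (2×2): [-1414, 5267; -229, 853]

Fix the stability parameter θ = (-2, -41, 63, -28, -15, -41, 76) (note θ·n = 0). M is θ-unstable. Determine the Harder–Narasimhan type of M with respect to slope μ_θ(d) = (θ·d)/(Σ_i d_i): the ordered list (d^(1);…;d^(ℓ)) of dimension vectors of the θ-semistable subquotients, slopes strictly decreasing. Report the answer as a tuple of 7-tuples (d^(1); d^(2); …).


Via rank(M_{q-1}∘⋯∘M_p): M ≅ I[1,1], I[1,7], I[5,5]^2, I[5,7].
μ_θ-semistable layers: μ^(1)=76; μ^(2)=-2; μ^(3)=-21/4; μ^(4)=-15; μ^(5)=-43/2; μ^(6)=-28

((0, 0, 0, 0, 0, 0, 2); (1, 0, 0, 0, 0, 0, 0); (0, 0, 1, 1, 1, 1, 0); (0, 0, 0, 0, 2, 0, 0); (1, 1, 0, 0, 0, 0, 0); (0, 0, 0, 0, 1, 1, 0))


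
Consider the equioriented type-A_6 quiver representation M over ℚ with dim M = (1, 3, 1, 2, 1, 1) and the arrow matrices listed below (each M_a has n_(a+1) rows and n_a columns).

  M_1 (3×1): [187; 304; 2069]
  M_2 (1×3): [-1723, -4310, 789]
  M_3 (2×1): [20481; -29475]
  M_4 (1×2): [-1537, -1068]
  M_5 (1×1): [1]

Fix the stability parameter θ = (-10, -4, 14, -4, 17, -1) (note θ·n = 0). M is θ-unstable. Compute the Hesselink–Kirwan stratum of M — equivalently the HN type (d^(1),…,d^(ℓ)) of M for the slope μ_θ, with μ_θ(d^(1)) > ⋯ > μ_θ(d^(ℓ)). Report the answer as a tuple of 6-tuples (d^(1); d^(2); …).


Via rank(M_{q-1}∘⋯∘M_p): M ≅ I[1,2], I[2,2], I[2,6], I[4,4].
μ_θ-semistable layers: μ^(1)=8; μ^(2)=5; μ^(3)=-4; μ^(4)=-10

((0, 0, 0, 0, 1, 1); (0, 0, 1, 1, 0, 0); (0, 3, 0, 1, 0, 0); (1, 0, 0, 0, 0, 0))


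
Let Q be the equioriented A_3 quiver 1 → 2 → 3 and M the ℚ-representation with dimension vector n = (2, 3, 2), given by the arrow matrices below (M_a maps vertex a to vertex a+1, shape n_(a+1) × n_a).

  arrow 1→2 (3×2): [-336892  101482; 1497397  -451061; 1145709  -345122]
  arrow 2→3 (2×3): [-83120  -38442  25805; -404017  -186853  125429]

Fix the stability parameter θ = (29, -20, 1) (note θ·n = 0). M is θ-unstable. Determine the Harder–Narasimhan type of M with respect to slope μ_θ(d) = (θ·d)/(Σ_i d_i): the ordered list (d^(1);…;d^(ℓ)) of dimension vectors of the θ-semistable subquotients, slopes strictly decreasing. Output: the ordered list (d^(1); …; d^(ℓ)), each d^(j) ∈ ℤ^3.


Via rank(M_{q-1}∘⋯∘M_p): M ≅ I[1,3]^2, I[2,2].
μ_θ-semistable layers: μ^(1)=10/3; μ^(2)=-20

((2, 2, 2); (0, 1, 0))


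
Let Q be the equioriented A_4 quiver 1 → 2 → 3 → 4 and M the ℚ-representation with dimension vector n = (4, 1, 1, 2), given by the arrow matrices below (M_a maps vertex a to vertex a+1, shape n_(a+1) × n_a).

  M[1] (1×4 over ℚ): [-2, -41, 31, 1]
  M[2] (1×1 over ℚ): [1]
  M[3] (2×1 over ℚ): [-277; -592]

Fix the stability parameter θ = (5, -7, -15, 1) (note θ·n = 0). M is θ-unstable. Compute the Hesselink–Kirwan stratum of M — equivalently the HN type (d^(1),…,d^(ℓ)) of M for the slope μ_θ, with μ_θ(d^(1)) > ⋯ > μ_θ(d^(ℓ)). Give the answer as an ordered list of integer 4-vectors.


Via rank(M_{q-1}∘⋯∘M_p): M ≅ I[1,1]^3, I[1,4], I[4,4].
μ_θ-semistable layers: μ^(1)=5; μ^(2)=1; μ^(3)=-17/3

((3, 0, 0, 0); (0, 0, 0, 2); (1, 1, 1, 0))


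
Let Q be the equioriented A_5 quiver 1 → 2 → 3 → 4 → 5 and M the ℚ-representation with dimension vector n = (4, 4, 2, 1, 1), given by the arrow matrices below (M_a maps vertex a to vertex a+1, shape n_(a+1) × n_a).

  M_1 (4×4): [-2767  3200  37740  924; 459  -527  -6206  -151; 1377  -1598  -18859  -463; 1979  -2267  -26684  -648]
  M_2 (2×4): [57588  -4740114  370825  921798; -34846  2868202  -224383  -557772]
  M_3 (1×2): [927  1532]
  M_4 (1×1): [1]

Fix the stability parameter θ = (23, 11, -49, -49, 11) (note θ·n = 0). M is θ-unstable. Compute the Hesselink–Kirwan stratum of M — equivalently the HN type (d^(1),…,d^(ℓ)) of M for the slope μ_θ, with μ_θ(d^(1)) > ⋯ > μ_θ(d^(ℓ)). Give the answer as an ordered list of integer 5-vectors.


Via rank(M_{q-1}∘⋯∘M_p): M ≅ I[1,2]^2, I[1,3], I[1,5].
μ_θ-semistable layers: μ^(1)=17; μ^(2)=11; μ^(3)=-5; μ^(4)=-16

((2, 2, 0, 0, 0); (0, 0, 0, 0, 1); (1, 1, 1, 0, 0); (1, 1, 1, 1, 0))


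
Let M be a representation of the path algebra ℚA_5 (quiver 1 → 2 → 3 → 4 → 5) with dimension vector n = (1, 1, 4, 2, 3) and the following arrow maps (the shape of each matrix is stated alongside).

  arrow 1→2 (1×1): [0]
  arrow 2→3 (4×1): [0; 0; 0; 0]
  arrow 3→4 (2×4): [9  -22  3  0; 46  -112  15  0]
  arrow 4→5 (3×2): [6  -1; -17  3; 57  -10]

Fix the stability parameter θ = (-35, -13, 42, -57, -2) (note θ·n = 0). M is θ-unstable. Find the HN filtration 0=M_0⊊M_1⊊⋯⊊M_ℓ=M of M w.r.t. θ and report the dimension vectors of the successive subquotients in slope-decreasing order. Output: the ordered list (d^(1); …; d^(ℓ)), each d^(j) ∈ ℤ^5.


Interval decomposition of M: I[1,1], I[2,2], I[3,3]^2, I[3,5]^2, I[5,5].
HN type (ℓ=5): μ^(1)=42; μ^(2)=-2; μ^(3)=-15/2; μ^(4)=-13; μ^(5)=-35

((0, 0, 2, 0, 0); (0, 0, 0, 0, 3); (0, 0, 2, 2, 0); (0, 1, 0, 0, 0); (1, 0, 0, 0, 0))


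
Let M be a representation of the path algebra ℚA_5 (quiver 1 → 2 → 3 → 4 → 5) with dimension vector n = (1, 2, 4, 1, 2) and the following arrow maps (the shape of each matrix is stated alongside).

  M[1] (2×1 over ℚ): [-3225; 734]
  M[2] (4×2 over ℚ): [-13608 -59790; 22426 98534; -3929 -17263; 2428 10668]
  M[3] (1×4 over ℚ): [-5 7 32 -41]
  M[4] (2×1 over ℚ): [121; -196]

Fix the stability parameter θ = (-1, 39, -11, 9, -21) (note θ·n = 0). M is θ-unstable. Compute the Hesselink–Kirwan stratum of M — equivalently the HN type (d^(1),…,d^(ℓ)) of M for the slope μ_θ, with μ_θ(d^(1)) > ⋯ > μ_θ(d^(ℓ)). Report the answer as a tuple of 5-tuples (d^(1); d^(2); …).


Barcode: M ≅ I[1,5], I[2,3], I[3,3]^2, I[5,5]. HN layers by μ_θ (5 steps, strictly decreasing):
  μ^(1)=14; μ^(2)=4; μ^(3)=-1; μ^(4)=-11; μ^(5)=-21

((0, 1, 1, 0, 0); (0, 1, 1, 1, 1); (1, 0, 0, 0, 0); (0, 0, 2, 0, 0); (0, 0, 0, 0, 1))


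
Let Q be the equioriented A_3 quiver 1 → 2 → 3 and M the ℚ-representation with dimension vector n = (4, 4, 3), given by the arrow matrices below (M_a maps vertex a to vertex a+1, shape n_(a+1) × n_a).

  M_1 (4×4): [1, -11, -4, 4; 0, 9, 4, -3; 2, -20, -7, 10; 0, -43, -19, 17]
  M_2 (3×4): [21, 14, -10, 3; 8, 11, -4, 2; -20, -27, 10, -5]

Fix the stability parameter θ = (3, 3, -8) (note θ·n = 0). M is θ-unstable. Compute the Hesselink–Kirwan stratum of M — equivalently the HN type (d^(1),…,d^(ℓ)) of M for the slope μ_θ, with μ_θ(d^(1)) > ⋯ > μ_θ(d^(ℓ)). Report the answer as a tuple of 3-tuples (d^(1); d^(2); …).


Via rank(M_{q-1}∘⋯∘M_p): M ≅ I[1,1], I[1,3]^3, I[2,2].
μ_θ-semistable layers: μ^(1)=3; μ^(2)=-2/3

((1, 1, 0); (3, 3, 3))


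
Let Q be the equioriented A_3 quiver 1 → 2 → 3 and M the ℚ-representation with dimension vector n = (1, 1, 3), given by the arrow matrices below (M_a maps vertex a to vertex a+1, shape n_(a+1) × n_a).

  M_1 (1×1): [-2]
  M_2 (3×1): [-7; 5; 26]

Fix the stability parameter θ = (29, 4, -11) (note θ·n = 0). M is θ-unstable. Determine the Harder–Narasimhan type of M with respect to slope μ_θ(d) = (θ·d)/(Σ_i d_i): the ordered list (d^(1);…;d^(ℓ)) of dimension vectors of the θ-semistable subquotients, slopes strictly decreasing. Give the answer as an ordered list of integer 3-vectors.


Via rank(M_{q-1}∘⋯∘M_p): M ≅ I[1,3], I[3,3]^2.
μ_θ-semistable layers: μ^(1)=22/3; μ^(2)=-11

((1, 1, 1); (0, 0, 2))


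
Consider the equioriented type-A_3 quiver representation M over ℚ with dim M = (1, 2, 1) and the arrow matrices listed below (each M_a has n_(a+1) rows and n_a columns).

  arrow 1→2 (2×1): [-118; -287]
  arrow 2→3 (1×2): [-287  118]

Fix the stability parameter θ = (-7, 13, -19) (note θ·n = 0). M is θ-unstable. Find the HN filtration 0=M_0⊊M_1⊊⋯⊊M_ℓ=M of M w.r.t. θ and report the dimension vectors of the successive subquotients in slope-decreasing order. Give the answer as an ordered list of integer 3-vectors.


Via rank(M_{q-1}∘⋯∘M_p): M ≅ I[1,2], I[2,3].
μ_θ-semistable layers: μ^(1)=13; μ^(2)=-3; μ^(3)=-7

((0, 1, 0); (0, 1, 1); (1, 0, 0))


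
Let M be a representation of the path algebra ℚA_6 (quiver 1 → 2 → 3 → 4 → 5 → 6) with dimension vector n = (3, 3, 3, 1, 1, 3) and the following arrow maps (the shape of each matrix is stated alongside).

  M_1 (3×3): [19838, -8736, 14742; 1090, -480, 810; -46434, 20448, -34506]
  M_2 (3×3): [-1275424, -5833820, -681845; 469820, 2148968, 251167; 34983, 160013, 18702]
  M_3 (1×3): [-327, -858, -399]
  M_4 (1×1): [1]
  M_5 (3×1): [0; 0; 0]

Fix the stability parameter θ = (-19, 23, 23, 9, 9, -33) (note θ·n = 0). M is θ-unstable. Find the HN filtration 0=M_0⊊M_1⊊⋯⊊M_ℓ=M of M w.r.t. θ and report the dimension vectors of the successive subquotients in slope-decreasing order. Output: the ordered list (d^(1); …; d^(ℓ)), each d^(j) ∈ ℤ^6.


Interval decomposition of M: I[1,1]^2, I[1,5], I[2,2], I[2,3], I[3,3], I[6,6]^3.
HN type (ℓ=4): μ^(1)=23; μ^(2)=16; μ^(3)=-19; μ^(4)=-33

((0, 2, 2, 0, 0, 0); (0, 1, 1, 1, 1, 0); (3, 0, 0, 0, 0, 0); (0, 0, 0, 0, 0, 3))


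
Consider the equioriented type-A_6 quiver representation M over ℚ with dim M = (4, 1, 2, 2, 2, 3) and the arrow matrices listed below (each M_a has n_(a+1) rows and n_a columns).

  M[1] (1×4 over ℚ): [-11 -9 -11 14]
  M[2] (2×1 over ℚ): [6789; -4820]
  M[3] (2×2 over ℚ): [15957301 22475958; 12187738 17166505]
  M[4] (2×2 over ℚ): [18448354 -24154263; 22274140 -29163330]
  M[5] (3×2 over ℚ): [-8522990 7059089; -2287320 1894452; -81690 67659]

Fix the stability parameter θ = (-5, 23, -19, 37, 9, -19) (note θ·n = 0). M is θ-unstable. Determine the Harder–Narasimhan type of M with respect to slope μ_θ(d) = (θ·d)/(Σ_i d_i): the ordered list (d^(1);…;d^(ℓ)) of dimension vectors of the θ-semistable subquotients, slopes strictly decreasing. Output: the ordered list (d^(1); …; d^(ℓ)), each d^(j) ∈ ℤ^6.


Via rank(M_{q-1}∘⋯∘M_p): M ≅ I[1,1]^3, I[1,4], I[3,5], I[5,6], I[6,6]^2.
μ_θ-semistable layers: μ^(1)=37; μ^(2)=23; μ^(3)=2; μ^(4)=-5; μ^(5)=-19

((0, 0, 0, 1, 0, 0); (0, 0, 0, 1, 1, 0); (0, 1, 1, 0, 0, 0); (4, 0, 0, 0, 1, 1); (0, 0, 1, 0, 0, 2))


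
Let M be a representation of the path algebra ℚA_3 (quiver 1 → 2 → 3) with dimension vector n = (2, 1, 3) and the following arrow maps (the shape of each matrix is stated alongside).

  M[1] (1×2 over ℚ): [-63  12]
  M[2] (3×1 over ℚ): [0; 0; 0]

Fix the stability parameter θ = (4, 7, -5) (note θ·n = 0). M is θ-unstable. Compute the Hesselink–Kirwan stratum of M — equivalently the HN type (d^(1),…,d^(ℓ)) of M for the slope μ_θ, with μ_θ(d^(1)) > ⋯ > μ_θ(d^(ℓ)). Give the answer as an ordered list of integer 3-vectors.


Via rank(M_{q-1}∘⋯∘M_p): M ≅ I[1,1], I[1,2], I[3,3]^3.
μ_θ-semistable layers: μ^(1)=7; μ^(2)=4; μ^(3)=-5

((0, 1, 0); (2, 0, 0); (0, 0, 3))


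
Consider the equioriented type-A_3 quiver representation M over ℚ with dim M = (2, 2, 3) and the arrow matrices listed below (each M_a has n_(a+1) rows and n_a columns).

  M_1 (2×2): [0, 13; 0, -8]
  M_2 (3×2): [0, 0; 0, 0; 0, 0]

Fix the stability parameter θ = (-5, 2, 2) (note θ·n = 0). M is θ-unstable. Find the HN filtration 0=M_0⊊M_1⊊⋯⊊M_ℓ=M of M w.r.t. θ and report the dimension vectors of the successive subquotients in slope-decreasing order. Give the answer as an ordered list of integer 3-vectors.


Via rank(M_{q-1}∘⋯∘M_p): M ≅ I[1,1], I[1,2], I[2,2], I[3,3]^3.
μ_θ-semistable layers: μ^(1)=2; μ^(2)=-5

((0, 2, 3); (2, 0, 0))


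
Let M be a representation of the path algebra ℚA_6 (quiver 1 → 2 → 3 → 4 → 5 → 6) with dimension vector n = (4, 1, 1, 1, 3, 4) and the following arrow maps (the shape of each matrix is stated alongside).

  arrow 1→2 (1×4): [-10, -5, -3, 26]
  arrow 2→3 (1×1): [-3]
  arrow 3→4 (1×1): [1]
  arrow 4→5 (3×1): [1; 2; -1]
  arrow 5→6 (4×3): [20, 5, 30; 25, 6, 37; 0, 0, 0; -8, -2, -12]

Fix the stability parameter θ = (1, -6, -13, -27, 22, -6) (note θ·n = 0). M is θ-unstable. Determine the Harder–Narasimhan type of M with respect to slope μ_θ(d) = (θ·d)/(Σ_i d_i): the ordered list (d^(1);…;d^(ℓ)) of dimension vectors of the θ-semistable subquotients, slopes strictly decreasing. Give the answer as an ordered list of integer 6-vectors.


Interval decomposition of M: I[1,1]^3, I[1,5], I[5,6]^2, I[6,6]^2.
HN type (ℓ=5): μ^(1)=22; μ^(2)=8; μ^(3)=1; μ^(4)=-6; μ^(5)=-45/4

((0, 0, 0, 0, 1, 0); (0, 0, 0, 0, 2, 2); (3, 0, 0, 0, 0, 0); (0, 0, 0, 0, 0, 2); (1, 1, 1, 1, 0, 0))


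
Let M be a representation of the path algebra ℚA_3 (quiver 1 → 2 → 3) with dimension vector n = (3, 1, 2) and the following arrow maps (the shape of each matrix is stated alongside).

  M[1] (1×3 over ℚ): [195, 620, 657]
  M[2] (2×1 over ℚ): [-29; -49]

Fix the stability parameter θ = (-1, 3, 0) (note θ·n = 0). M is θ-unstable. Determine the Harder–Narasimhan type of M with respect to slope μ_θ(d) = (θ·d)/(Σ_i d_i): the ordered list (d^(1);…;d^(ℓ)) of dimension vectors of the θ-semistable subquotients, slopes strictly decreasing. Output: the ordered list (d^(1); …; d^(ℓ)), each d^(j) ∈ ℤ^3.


Interval decomposition of M: I[1,1]^2, I[1,3], I[3,3].
HN type (ℓ=3): μ^(1)=3/2; μ^(2)=0; μ^(3)=-1

((0, 1, 1); (0, 0, 1); (3, 0, 0))


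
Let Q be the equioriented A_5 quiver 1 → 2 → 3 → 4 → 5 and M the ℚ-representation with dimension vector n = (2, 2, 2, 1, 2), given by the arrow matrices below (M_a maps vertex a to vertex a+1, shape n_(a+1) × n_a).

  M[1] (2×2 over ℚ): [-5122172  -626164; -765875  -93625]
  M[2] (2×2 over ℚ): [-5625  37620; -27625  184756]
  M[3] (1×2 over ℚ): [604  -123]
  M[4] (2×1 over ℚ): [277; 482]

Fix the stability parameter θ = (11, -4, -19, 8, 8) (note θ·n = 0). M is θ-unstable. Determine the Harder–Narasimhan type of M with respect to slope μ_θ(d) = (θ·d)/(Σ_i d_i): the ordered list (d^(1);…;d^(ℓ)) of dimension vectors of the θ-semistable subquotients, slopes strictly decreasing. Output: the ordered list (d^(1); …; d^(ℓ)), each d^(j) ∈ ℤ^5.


Barcode: M ≅ I[1,1], I[1,2], I[2,5], I[3,3], I[5,5]. HN layers by μ_θ (5 steps, strictly decreasing):
  μ^(1)=11; μ^(2)=8; μ^(3)=7/2; μ^(4)=-23/2; μ^(5)=-19

((1, 0, 0, 0, 0); (0, 0, 0, 1, 2); (1, 1, 0, 0, 0); (0, 1, 1, 0, 0); (0, 0, 1, 0, 0))


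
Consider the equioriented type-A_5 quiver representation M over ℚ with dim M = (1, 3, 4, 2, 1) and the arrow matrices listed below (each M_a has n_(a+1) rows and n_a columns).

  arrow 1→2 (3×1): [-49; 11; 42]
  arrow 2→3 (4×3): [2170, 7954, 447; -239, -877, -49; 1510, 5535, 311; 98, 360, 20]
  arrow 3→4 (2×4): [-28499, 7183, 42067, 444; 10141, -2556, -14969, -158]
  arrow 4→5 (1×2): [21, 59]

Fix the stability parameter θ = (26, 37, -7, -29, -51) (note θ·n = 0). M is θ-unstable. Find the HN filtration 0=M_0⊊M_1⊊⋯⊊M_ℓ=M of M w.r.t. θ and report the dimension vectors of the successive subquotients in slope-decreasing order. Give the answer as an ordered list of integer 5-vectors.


Barcode: M ≅ I[1,5], I[2,3], I[2,4], I[3,3]. HN layers by μ_θ (4 steps, strictly decreasing):
  μ^(1)=15; μ^(2)=1/3; μ^(3)=-24/5; μ^(4)=-7

((0, 1, 1, 0, 0); (0, 1, 1, 1, 0); (1, 1, 1, 1, 1); (0, 0, 1, 0, 0))


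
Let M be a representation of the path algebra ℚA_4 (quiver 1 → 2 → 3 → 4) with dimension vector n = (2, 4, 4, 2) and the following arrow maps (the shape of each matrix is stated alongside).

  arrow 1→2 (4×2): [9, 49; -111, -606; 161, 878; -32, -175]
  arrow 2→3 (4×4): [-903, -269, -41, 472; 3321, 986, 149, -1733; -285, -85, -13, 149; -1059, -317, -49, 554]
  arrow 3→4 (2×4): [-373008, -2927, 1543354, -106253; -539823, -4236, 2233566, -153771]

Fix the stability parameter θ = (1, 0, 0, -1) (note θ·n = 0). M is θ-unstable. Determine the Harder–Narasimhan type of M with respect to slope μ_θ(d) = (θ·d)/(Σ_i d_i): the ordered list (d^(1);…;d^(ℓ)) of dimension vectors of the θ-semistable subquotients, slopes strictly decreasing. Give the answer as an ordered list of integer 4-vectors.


Interval decomposition of M: I[1,3], I[1,4], I[2,2], I[2,3], I[3,4].
HN type (ℓ=3): μ^(1)=1/3; μ^(2)=0; μ^(3)=-1/2

((1, 1, 1, 0); (1, 3, 2, 1); (0, 0, 1, 1))


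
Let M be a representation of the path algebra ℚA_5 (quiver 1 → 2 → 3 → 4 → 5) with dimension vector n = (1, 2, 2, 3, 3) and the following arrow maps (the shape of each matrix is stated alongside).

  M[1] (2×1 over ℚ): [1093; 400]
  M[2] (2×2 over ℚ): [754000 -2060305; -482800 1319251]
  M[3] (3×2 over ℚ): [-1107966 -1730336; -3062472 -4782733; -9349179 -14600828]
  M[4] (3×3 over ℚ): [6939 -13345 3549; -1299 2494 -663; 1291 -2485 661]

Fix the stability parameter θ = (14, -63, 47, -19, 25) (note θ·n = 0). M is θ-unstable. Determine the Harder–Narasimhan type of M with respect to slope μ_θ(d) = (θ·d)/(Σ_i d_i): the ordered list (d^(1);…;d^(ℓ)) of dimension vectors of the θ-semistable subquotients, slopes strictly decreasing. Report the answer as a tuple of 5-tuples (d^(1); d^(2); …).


Barcode: M ≅ I[1,2], I[2,5], I[3,5], I[4,4], I[5,5]. HN layers by μ_θ (5 steps, strictly decreasing):
  μ^(1)=25; μ^(2)=14; μ^(3)=-19; μ^(4)=-49/2; μ^(5)=-63

((0, 0, 0, 0, 3); (0, 0, 2, 2, 0); (0, 0, 0, 1, 0); (1, 1, 0, 0, 0); (0, 1, 0, 0, 0))


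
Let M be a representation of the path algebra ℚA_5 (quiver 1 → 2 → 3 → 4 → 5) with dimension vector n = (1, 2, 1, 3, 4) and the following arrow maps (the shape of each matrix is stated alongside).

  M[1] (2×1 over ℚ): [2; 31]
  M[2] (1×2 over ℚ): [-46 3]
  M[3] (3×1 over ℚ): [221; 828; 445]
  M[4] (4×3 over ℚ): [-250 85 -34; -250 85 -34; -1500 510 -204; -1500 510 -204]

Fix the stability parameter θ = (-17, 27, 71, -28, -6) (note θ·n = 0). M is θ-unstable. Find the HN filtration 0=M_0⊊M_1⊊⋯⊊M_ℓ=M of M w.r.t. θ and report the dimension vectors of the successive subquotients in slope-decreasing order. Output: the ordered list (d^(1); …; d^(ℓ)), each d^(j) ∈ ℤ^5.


Via rank(M_{q-1}∘⋯∘M_p): M ≅ I[1,4], I[2,2], I[4,4], I[4,5], I[5,5]^3.
μ_θ-semistable layers: μ^(1)=27; μ^(2)=70/3; μ^(3)=-6; μ^(4)=-17; μ^(5)=-28

((0, 1, 0, 0, 0); (0, 1, 1, 1, 0); (0, 0, 0, 0, 4); (1, 0, 0, 0, 0); (0, 0, 0, 2, 0))


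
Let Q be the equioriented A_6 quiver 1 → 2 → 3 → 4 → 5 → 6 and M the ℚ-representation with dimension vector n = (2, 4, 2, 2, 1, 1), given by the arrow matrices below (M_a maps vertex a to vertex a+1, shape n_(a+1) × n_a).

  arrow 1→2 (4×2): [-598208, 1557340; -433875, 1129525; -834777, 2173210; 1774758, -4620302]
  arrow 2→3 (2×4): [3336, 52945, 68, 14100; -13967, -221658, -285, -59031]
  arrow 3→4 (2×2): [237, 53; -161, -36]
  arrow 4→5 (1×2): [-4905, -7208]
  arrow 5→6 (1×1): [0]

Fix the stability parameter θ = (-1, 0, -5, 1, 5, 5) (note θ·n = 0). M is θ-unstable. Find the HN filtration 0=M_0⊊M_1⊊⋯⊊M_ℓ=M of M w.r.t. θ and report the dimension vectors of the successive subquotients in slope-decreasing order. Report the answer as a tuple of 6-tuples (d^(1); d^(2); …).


Barcode: M ≅ I[1,4], I[1,5], I[2,2]^2, I[6,6]. HN layers by μ_θ (4 steps, strictly decreasing):
  μ^(1)=5; μ^(2)=1; μ^(3)=0; μ^(4)=-2

((0, 0, 0, 0, 1, 1); (0, 0, 0, 2, 0, 0); (0, 2, 0, 0, 0, 0); (2, 2, 2, 0, 0, 0))
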